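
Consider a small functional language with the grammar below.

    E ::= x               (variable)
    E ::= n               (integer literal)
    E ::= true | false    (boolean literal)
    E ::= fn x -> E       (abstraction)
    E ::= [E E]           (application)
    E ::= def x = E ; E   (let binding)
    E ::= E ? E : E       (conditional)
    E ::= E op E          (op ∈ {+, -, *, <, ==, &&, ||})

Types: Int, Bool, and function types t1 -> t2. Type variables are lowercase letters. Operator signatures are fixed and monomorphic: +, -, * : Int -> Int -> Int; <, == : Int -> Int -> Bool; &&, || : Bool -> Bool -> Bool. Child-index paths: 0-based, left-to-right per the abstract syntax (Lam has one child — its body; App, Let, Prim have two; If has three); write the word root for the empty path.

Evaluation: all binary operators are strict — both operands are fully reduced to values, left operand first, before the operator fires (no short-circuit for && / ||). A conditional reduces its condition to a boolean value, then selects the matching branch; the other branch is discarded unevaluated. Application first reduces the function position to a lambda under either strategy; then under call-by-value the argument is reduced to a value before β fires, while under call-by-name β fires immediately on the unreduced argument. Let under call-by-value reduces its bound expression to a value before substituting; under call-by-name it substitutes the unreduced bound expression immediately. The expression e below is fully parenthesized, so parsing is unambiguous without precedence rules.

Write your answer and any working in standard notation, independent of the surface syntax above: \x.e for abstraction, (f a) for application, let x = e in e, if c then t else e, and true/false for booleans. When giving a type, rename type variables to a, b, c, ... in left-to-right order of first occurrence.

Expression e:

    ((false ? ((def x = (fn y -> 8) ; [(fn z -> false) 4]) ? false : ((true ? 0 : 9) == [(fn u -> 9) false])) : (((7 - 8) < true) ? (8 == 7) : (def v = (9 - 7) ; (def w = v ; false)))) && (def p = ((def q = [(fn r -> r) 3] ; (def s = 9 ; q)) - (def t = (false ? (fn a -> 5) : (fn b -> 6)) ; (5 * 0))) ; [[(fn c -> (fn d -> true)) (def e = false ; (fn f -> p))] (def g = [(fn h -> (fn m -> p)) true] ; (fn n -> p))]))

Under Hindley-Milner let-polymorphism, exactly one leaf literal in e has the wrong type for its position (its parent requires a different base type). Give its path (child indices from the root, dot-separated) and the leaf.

Working:
  unify Bool ~ Bool
\y._ : a -> Int
let x : forall. a -> Int
\z._ : b -> Bool
  unify b -> Bool ~ Int -> c
  unify b ~ Int
  unify Bool ~ c
_ _ : Bool
  unify Bool ~ Bool
  unify Bool ~ Bool
  unify Int ~ Int
  unify Int ~ Int
\u._ : d -> Int
  unify d -> Int ~ Bool -> e
  unify d ~ Bool
  unify Int ~ e
_ _ : Int
  unify Int ~ Int
  unify Bool ~ Bool
  unify Int ~ Int
  unify Int ~ Int
  unify Int ~ Int
  unify Bool ~ Int
  FAIL: mismatch Bool ~ Int

Answer: 0.2.0.1 : true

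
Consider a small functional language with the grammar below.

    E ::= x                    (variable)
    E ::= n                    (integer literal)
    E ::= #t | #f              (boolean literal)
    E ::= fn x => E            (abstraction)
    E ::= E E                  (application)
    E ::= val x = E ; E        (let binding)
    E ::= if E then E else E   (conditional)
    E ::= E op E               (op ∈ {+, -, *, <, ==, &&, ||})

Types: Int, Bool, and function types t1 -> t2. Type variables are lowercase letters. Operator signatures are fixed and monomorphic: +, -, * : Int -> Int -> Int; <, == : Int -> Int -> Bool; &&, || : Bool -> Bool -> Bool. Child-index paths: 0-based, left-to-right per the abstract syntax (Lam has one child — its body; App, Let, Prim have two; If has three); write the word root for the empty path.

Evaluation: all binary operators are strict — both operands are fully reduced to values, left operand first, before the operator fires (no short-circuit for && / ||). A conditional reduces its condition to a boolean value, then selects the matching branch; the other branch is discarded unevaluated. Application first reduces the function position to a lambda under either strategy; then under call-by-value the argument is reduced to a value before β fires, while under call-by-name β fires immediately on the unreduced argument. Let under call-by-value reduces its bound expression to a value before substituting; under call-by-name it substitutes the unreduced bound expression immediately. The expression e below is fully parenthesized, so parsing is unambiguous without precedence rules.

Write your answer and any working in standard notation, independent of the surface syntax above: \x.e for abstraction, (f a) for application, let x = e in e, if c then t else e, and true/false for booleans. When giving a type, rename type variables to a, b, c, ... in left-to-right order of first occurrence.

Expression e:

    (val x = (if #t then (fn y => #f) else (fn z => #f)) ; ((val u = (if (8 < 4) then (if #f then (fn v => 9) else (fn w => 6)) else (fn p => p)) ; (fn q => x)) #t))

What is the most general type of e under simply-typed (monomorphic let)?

Trace:
  unify Bool ~ Bool
\y._ : a -> Bool
\z._ : b -> Bool
  unify a -> Bool ~ b -> Bool
  unify a ~ b
  unify Bool ~ Bool
let x : b -> Bool
  unify Int ~ Int
  unify Int ~ Int
  unify Bool ~ Bool
  unify Bool ~ Bool
\v._ : c -> Int
\w._ : d -> Int
  unify c -> Int ~ d -> Int
  unify c ~ d
  unify Int ~ Int
p : e
\p._ : e -> e
  unify d -> Int ~ e -> e
  unify d ~ e
  unify Int ~ e
let u : Int -> Int
x : b -> Bool
\q._ : f -> b -> Bool
  unify f -> b -> Bool ~ Bool -> g
  unify f ~ Bool
  unify b -> Bool ~ g
_ _ : b -> Bool

Answer: a -> Bool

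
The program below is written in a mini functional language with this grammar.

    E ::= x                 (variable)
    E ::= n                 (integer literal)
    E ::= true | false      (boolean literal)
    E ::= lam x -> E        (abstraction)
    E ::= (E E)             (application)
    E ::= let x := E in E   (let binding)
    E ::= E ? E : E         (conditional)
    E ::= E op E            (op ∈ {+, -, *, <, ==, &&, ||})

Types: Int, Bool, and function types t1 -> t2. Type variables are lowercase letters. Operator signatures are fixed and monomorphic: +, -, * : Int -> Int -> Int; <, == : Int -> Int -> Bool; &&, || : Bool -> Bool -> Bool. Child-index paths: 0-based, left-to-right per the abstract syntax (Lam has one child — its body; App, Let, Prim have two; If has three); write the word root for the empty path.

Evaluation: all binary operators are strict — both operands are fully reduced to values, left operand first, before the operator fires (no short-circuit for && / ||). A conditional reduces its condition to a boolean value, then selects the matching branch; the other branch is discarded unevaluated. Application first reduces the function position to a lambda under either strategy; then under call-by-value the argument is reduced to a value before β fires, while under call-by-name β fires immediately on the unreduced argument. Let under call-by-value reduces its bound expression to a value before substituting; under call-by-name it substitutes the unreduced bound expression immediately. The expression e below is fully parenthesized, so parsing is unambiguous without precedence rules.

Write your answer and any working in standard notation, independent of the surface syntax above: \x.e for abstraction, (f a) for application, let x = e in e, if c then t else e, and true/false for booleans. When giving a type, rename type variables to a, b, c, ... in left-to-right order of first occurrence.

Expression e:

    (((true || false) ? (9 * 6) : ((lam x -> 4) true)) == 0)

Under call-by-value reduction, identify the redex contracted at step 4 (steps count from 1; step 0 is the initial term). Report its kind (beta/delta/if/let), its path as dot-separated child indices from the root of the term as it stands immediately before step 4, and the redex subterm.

Answer: delta at root : (54 == 0)

Trace:
step 0: ((if (true || false) then (9 * 6) else ((\x.4) true)) == 0)
step 1: [delta@0.0] ((if true then (9 * 6) else ((\x.4) true)) == 0)
step 2: [if@0] ((9 * 6) == 0)
step 3: [delta@0] (54 == 0)
step 4: [delta@root] false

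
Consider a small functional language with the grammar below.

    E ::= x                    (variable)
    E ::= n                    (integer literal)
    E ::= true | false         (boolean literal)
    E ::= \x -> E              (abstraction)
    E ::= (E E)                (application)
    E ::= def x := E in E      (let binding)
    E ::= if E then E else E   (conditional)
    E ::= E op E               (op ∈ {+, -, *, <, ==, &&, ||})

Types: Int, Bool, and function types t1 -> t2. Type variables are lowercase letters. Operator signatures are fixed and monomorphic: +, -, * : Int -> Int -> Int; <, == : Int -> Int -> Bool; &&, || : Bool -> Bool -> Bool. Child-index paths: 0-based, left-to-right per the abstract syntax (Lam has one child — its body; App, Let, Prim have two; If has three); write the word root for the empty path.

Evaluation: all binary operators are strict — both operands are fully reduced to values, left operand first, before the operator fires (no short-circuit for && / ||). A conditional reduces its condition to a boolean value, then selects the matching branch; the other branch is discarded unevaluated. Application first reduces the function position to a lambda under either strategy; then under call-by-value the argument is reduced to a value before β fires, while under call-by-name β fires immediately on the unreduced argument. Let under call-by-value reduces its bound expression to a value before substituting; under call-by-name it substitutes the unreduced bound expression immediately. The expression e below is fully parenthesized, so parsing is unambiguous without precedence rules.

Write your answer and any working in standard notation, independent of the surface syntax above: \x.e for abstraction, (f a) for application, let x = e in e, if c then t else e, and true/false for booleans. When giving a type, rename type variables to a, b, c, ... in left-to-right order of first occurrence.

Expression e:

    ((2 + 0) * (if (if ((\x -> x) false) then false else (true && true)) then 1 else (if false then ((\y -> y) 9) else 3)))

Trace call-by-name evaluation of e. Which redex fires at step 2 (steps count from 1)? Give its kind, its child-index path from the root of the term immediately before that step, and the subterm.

Trace:
step 0: ((2 + 0) * (if (if ((\x.x) false) then false else (true && true)) then 1 else (if false then ((\y.y) 9) else 3)))
step 1: [delta@0] (2 * (if (if ((\x.x) false) then false else (true && true)) then 1 else (if false then ((\y.y) 9) else 3)))
step 2: [beta@1.0.0] (2 * (if (if false then false else (true && true)) then 1 else (if false then ((\y.y) 9) else 3)))

Answer: beta at 1.0.0 : ((\x.x) false)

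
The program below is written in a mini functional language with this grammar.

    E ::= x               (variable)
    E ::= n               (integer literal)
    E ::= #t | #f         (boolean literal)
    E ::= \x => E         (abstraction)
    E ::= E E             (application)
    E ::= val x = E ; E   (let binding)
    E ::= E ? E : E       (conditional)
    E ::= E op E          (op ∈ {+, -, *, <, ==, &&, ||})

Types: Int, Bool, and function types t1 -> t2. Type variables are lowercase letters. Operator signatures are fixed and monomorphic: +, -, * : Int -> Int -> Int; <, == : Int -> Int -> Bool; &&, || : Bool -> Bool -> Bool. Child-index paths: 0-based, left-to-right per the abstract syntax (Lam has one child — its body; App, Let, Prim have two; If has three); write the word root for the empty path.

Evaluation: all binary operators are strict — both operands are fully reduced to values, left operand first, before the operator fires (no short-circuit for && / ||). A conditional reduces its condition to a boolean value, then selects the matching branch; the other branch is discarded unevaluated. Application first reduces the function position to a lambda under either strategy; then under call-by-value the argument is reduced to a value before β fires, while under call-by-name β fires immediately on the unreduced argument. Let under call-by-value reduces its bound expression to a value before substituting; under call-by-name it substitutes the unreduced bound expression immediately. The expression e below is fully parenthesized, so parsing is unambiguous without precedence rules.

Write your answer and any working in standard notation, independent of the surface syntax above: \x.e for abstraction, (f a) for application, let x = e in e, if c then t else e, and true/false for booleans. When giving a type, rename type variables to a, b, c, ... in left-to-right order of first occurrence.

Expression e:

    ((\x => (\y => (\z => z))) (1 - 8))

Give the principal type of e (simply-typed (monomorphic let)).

Answer: a -> b -> b

Derivation:
z : c
\z._ : c -> c
\y._ : b -> c -> c
\x._ : a -> b -> c -> c
  unify Int ~ Int
  unify Int ~ Int
  unify a -> b -> c -> c ~ Int -> d
  unify a ~ Int
  unify b -> c -> c ~ d
_ _ : b -> c -> c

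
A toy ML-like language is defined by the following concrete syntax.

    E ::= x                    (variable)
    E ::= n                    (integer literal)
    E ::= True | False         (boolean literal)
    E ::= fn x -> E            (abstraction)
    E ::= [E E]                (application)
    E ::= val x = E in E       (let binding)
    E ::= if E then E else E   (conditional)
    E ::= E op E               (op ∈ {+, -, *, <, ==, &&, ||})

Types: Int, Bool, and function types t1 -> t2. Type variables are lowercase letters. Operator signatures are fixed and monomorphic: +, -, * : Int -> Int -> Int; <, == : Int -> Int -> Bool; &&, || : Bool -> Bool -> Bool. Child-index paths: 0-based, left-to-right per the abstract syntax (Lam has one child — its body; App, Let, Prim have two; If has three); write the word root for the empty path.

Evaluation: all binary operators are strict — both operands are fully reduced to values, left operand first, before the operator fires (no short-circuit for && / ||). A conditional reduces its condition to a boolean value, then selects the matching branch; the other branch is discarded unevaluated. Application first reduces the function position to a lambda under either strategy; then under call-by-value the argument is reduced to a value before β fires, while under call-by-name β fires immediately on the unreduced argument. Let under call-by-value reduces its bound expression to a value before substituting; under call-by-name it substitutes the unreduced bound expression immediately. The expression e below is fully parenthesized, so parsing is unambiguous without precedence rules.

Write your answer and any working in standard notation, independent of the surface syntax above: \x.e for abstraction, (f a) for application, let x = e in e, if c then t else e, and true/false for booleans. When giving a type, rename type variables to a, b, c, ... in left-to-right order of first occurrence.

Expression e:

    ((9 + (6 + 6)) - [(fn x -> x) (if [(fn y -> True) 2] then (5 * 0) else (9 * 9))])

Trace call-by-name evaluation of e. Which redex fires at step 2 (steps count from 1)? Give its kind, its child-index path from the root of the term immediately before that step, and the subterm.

Answer: delta at 0 : (9 + 12)

Trace:
step 0: ((9 + (6 + 6)) - ((\x.x) (if ((\y.true) 2) then (5 * 0) else (9 * 9))))
step 1: [delta@0.1] ((9 + 12) - ((\x.x) (if ((\y.true) 2) then (5 * 0) else (9 * 9))))
step 2: [delta@0] (21 - ((\x.x) (if ((\y.true) 2) then (5 * 0) else (9 * 9))))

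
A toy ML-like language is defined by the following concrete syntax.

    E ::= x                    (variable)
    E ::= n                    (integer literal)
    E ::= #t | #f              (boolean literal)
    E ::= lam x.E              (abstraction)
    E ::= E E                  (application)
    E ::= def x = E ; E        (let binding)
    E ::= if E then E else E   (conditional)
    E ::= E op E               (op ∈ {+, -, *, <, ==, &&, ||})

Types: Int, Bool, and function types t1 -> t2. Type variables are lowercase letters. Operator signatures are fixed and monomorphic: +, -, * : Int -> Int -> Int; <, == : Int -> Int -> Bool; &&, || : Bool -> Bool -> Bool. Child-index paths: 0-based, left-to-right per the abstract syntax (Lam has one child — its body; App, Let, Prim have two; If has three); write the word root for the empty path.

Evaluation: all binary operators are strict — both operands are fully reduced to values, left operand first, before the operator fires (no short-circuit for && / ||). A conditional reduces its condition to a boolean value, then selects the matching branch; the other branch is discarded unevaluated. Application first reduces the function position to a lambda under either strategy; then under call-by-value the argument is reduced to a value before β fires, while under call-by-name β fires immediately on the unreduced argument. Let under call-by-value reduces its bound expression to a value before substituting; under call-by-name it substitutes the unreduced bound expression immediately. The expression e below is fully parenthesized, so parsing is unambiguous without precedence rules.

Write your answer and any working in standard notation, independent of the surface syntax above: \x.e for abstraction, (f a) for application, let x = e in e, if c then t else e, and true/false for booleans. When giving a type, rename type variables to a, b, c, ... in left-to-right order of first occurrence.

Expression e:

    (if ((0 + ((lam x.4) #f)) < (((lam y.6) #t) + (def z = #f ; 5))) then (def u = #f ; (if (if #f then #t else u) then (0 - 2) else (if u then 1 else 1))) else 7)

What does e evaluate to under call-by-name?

Derivation:
step 0: (if ((0 + ((\x.4) false)) < (((\y.6) true) + (let z = false in 5))) then (let u = false in (if (if false then true else u) then (0 - 2) else (if u then 1 else 1))) else 7)
step 1: [beta@0.0.1] (if ((0 + 4) < (((\y.6) true) + (let z = false in 5))) then (let u = false in (if (if false then true else u) then (0 - 2) else (if u then 1 else 1))) else 7)
step 2: [delta@0.0] (if (4 < (((\y.6) true) + (let z = false in 5))) then (let u = false in (if (if false then true else u) then (0 - 2) else (if u then 1 else 1))) else 7)
step 3: [beta@0.1.0] (if (4 < (6 + (let z = false in 5))) then (let u = false in (if (if false then true else u) then (0 - 2) else (if u then 1 else 1))) else 7)
step 4: [let@0.1.1] (if (4 < (6 + 5)) then (let u = false in (if (if false then true else u) then (0 - 2) else (if u then 1 else 1))) else 7)
step 5: [delta@0.1] (if (4 < 11) then (let u = false in (if (if false then true else u) then (0 - 2) else (if u then 1 else 1))) else 7)
step 6: [delta@0] (if true then (let u = false in (if (if false then true else u) then (0 - 2) else (if u then 1 else 1))) else 7)
step 7: [if@root] (let u = false in (if (if false then true else u) then (0 - 2) else (if u then 1 else 1)))
step 8: [let@root] (if (if false then true else false) then (0 - 2) else (if false then 1 else 1))
step 9: [if@0] (if false then (0 - 2) else (if false then 1 else 1))
step 10: [if@root] (if false then 1 else 1)
step 11: [if@root] 1

Answer: 1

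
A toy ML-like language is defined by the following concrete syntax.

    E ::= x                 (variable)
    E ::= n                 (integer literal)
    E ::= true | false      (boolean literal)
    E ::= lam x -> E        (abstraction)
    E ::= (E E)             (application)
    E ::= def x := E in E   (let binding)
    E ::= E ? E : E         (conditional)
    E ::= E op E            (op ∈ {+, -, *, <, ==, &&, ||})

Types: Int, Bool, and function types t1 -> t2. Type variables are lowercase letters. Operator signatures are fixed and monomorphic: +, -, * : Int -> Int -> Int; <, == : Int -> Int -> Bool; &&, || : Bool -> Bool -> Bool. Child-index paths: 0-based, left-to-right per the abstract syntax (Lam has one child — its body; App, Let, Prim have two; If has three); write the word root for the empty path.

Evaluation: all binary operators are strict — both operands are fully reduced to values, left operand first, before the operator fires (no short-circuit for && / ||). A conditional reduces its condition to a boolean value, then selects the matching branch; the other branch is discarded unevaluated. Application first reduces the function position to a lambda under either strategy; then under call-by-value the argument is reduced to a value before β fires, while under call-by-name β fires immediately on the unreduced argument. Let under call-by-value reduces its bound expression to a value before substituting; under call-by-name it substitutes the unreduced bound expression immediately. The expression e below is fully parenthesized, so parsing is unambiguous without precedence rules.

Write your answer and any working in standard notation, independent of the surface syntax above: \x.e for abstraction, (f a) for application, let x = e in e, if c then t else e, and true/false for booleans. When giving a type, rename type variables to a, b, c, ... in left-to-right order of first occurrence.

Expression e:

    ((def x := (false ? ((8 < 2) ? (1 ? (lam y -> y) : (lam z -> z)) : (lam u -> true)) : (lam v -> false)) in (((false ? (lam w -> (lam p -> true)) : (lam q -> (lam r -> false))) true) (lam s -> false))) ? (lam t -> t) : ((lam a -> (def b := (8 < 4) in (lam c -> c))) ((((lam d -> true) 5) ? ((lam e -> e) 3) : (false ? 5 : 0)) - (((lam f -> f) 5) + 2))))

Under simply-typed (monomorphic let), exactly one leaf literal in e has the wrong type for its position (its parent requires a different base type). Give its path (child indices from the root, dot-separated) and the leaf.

Trace:
  unify Bool ~ Bool
  unify Int ~ Int
  unify Int ~ Int
  unify Bool ~ Bool
  unify Int ~ Bool
  FAIL: mismatch Int ~ Bool

Answer: 0.0.1.1.0 : 1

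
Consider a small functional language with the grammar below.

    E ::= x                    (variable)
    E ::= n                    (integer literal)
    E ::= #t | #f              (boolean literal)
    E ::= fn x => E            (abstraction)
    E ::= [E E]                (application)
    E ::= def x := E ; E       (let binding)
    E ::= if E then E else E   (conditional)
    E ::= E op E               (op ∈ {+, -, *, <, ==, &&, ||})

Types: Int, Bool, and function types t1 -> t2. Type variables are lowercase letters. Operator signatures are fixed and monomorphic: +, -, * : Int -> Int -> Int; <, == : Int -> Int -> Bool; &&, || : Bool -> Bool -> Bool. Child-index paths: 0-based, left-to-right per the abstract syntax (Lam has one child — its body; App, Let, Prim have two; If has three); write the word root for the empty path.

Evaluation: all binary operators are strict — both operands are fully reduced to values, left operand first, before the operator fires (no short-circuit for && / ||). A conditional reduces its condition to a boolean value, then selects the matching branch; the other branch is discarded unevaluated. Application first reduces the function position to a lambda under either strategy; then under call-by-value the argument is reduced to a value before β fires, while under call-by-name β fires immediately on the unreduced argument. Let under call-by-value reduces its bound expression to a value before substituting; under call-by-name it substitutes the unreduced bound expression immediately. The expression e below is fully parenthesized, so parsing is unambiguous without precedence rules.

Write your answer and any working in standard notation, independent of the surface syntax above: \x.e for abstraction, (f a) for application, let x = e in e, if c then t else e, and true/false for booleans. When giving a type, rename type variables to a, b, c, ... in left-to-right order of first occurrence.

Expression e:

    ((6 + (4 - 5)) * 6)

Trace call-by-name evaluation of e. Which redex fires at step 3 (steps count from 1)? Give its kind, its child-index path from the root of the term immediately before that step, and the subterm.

Answer: delta at root : (5 * 6)

Working:
step 0: ((6 + (4 - 5)) * 6)
step 1: [delta@0.1] ((6 + -1) * 6)
step 2: [delta@0] (5 * 6)
step 3: [delta@root] 30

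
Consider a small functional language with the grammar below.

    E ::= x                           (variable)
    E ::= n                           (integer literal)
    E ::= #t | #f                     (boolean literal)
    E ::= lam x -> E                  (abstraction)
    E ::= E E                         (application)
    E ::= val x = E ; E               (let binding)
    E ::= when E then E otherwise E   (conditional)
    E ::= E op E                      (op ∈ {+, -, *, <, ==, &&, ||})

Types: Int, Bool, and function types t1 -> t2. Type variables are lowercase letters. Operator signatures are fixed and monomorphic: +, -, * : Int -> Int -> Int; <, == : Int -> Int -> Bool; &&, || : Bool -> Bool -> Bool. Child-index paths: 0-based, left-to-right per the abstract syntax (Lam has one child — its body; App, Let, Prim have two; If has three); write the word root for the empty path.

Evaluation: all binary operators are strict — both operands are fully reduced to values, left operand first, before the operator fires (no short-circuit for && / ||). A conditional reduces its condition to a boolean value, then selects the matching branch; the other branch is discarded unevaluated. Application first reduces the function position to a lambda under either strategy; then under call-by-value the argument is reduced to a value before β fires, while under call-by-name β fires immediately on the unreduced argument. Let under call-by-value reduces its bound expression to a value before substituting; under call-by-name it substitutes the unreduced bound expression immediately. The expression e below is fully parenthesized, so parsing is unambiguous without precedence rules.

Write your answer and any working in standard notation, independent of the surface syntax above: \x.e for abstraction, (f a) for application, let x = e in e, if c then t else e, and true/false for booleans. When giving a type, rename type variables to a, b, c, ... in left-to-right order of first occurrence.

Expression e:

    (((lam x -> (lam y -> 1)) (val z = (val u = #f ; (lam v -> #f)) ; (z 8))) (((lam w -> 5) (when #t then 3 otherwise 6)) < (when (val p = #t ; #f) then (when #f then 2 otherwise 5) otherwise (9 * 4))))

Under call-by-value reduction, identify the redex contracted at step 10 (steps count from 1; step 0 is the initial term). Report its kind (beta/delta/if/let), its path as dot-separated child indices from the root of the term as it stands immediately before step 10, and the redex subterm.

Answer: delta at 1 : (5 < 36)

Working:
step 0: (((\x.(\y.1)) (let z = (let u = false in (\v.false)) in (z 8))) (((\w.5) (if true then 3 else 6)) < (if (let p = true in false) then (if false then 2 else 5) else (9 * 4))))
step 1: [let@0.1.0] (((\x.(\y.1)) (let z = (\v.false) in (z 8))) (((\w.5) (if true then 3 else 6)) < (if (let p = true in false) then (if false then 2 else 5) else (9 * 4))))
step 2: [let@0.1] (((\x.(\y.1)) ((\v.false) 8)) (((\w.5) (if true then 3 else 6)) < (if (let p = true in false) then (if false then 2 else 5) else (9 * 4))))
step 3: [beta@0.1] (((\x.(\y.1)) false) (((\w.5) (if true then 3 else 6)) < (if (let p = true in false) then (if false then 2 else 5) else (9 * 4))))
step 4: [beta@0] ((\y.1) (((\w.5) (if true then 3 else 6)) < (if (let p = true in false) then (if false then 2 else 5) else (9 * 4))))
step 5: [if@1.0.1] ((\y.1) (((\w.5) 3) < (if (let p = true in false) then (if false then 2 else 5) else (9 * 4))))
step 6: [beta@1.0] ((\y.1) (5 < (if (let p = true in false) then (if false then 2 else 5) else (9 * 4))))
step 7: [let@1.1.0] ((\y.1) (5 < (if false then (if false then 2 else 5) else (9 * 4))))
step 8: [if@1.1] ((\y.1) (5 < (9 * 4)))
step 9: [delta@1.1] ((\y.1) (5 < 36))
step 10: [delta@1] ((\y.1) true)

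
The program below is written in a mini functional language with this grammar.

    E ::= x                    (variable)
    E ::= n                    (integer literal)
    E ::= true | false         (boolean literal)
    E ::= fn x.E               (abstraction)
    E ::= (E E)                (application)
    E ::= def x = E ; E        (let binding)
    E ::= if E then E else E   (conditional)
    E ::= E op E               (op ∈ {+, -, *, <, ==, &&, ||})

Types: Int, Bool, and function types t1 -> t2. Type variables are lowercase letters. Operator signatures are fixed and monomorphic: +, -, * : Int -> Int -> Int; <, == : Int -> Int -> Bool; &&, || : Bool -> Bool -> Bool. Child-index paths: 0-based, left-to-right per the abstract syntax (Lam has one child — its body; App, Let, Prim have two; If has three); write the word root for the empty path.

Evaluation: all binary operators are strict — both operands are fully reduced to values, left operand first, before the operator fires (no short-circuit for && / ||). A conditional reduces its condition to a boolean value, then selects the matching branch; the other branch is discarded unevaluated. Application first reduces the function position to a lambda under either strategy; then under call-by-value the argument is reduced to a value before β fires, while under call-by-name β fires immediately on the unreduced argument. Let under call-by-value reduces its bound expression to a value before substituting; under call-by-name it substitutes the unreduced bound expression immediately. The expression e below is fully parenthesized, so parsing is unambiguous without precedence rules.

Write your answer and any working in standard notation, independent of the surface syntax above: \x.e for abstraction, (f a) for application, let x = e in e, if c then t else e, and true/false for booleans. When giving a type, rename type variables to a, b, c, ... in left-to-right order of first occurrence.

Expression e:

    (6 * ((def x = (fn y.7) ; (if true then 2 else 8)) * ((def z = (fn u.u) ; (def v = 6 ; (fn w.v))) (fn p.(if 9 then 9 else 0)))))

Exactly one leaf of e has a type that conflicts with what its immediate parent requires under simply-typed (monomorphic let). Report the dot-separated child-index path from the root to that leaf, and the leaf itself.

Answer: 1.1.1.0.0 : 9

Derivation:
  unify Int ~ Int
\y._ : a -> Int
let x : a -> Int
  unify Bool ~ Bool
  unify Int ~ Int
  unify Int ~ Int
u : b
\u._ : b -> b
let z : b -> b
let v : Int
v : Int
\w._ : c -> Int
  unify Int ~ Bool
  FAIL: mismatch Int ~ Bool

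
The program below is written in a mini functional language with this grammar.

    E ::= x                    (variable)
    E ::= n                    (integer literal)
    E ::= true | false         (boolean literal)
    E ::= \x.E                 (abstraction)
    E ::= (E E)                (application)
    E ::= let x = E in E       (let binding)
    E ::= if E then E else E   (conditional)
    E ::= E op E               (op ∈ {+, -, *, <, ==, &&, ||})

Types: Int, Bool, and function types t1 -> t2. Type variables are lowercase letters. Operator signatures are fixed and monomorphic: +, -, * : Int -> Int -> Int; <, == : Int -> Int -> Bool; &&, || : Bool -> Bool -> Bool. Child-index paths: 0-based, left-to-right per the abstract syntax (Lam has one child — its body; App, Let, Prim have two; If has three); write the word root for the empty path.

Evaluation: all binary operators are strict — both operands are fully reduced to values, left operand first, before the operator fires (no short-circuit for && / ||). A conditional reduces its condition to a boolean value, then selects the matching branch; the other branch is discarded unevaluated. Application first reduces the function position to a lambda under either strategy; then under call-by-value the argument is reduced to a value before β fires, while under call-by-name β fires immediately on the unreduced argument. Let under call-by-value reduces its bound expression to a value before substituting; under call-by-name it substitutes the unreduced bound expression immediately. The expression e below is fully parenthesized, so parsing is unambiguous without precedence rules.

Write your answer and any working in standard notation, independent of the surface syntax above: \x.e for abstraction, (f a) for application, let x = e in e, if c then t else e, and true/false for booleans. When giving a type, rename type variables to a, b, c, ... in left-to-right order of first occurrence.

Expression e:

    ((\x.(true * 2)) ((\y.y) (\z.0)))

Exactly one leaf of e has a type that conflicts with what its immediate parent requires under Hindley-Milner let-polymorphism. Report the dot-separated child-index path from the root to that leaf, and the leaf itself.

Answer: 0.0.0 : true

Working:
  unify Bool ~ Int
  FAIL: mismatch Bool ~ Int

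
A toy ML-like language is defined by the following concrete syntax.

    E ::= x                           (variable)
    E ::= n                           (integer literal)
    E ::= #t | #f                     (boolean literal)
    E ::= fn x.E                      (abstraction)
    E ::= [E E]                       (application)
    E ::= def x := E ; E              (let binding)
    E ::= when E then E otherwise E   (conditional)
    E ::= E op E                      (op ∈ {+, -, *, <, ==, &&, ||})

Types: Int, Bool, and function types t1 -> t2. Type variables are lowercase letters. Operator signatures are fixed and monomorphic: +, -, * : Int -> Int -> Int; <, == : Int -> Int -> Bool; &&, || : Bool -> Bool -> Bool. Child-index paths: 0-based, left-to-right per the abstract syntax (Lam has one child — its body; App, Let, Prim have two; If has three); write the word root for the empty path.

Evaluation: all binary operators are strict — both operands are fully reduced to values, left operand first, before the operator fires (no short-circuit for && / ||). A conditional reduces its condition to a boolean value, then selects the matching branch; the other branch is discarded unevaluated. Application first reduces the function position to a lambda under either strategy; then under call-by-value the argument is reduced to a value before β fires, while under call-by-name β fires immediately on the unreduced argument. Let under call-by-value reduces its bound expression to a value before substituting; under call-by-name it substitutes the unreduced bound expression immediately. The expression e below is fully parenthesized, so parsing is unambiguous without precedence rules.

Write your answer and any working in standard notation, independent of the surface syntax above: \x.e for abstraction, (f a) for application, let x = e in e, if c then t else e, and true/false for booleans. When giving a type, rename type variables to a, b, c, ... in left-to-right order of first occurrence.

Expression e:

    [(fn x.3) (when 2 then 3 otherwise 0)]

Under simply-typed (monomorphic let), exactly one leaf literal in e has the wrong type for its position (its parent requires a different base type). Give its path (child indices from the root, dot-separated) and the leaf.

Derivation:
\x._ : a -> Int
  unify Int ~ Bool
  FAIL: mismatch Int ~ Bool

Answer: 1.0 : 2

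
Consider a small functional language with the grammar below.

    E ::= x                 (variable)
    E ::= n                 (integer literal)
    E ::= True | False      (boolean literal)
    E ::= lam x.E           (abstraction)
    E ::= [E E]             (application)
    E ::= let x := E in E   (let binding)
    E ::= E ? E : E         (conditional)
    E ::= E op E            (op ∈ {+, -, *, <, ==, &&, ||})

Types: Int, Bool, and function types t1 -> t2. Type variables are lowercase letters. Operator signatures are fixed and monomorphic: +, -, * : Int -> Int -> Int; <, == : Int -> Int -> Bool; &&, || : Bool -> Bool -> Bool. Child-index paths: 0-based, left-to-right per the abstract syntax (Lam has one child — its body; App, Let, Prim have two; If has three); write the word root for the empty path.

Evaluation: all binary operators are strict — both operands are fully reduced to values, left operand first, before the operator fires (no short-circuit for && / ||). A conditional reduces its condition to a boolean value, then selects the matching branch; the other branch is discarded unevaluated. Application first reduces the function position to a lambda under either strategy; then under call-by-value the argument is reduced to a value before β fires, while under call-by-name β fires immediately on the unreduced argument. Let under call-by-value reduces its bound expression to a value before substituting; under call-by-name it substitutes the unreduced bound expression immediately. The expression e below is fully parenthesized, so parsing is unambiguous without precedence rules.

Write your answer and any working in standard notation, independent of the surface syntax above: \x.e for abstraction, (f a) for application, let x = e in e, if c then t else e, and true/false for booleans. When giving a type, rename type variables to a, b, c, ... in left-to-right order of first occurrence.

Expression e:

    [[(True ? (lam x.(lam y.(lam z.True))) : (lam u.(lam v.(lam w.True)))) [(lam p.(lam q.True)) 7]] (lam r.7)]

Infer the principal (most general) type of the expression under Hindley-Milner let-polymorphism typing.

Trace:
  unify Bool ~ Bool
\z._ : c -> Bool
\y._ : b -> c -> Bool
\x._ : a -> b -> c -> Bool
\w._ : f -> Bool
\v._ : e -> f -> Bool
\u._ : d -> e -> f -> Bool
  unify a -> b -> c -> Bool ~ d -> e -> f -> Bool
  unify a ~ d
  unify b -> c -> Bool ~ e -> f -> Bool
  unify b ~ e
  unify c -> Bool ~ f -> Bool
  unify c ~ f
  unify Bool ~ Bool
\q._ : h -> Bool
\p._ : g -> h -> Bool
  unify g -> h -> Bool ~ Int -> i
  unify g ~ Int
  unify h -> Bool ~ i
_ _ : h -> Bool
  unify d -> e -> f -> Bool ~ (h -> Bool) -> j
  unify d ~ h -> Bool
  unify e -> f -> Bool ~ j
_ _ : e -> f -> Bool
\r._ : k -> Int
  unify e -> f -> Bool ~ (k -> Int) -> l
  unify e ~ k -> Int
  unify f -> Bool ~ l
_ _ : f -> Bool

Answer: a -> Bool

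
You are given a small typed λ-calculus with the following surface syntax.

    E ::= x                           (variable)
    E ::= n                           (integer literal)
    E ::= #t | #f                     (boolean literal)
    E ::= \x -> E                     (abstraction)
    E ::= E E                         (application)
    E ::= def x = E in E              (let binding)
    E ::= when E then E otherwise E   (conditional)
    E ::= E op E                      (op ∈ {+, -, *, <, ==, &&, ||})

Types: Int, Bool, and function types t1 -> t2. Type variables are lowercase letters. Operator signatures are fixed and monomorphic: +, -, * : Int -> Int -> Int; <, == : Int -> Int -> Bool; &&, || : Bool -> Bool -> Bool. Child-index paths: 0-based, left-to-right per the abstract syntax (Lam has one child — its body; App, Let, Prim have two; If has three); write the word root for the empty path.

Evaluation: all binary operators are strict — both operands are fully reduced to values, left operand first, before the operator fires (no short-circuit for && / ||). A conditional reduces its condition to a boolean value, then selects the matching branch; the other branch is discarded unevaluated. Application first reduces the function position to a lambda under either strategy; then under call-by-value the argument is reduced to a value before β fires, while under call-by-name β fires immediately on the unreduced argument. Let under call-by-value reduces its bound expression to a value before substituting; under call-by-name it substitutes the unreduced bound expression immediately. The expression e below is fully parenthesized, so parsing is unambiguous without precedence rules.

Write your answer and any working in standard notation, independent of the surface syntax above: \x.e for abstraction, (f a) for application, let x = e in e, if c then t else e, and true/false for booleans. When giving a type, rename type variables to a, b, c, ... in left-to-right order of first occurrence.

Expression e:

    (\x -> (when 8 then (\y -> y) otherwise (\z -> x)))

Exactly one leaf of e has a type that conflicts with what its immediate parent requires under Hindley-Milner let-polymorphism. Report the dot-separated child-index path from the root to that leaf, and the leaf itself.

Answer: 0.0 : 8

Trace:
  unify Int ~ Bool
  FAIL: mismatch Int ~ Bool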